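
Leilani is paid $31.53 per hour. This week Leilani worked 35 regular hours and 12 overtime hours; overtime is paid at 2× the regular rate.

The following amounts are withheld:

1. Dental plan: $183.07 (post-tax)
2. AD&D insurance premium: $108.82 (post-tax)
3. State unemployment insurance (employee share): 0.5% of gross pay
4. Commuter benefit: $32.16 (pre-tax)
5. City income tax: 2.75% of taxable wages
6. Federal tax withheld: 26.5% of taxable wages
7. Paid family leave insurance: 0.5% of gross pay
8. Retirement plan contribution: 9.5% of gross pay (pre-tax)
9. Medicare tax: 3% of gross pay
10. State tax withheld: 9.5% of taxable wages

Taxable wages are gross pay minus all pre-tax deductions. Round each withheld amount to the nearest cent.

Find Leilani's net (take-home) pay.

$645.17

Regular pay: 35 × $31.53 = $1,103.55
Overtime pay: 12 × $31.53 × 2 = $756.72
Gross pay = $1,103.55 + $756.72 = $1,860.27
Retirement plan contribution: $1,860.27 × 0.095 = $176.73
Commuter benefit: $32.16
Pre-tax total = $176.73 + $32.16 = $208.89
Taxable wages = $1,860.27 − $208.89 = $1,651.38
State tax withheld: $1,651.38 × 0.095 = $156.88
Federal tax withheld: $1,651.38 × 0.265 = $437.62
City income tax: $1,651.38 × 0.0275 = $45.41
State unemployment insurance (employee share): $1,860.27 × 0.005 = $9.30
Medicare tax: $1,860.27 × 0.03 = $55.81
Paid family leave insurance: $1,860.27 × 0.005 = $9.30
AD&D insurance premium: $108.82
Dental plan: $183.07
Total deductions = $176.73 + $32.16 + $156.88 + $437.62 + $45.41 + $9.30 + $55.81 + $9.30 + $108.82 + $183.07 = $1,215.10
Net pay = $1,860.27 − $1,215.10 = $645.17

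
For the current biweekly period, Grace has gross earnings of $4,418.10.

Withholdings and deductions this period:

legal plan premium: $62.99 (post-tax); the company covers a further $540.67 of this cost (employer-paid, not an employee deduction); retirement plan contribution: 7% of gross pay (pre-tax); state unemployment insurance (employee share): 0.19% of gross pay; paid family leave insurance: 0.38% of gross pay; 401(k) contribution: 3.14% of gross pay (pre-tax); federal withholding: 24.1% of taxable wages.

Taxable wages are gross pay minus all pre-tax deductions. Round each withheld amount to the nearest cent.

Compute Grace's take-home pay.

$2,925.14

Retirement plan contribution: $4,418.10 × 0.07 = $309.27
401(k) contribution: $4,418.10 × 0.0314 = $138.73
Pre-tax total = $309.27 + $138.73 = $448.00
Taxable wages = $4,418.10 − $448.00 = $3,970.10
Federal withholding: $3,970.10 × 0.241 = $956.79
State unemployment insurance (employee share): $4,418.10 × 0.0019 = $8.39
Paid family leave insurance: $4,418.10 × 0.0038 = $16.79
Legal plan premium: $62.99
(Employer's $540.67 toward legal plan premium is not withheld from the employee.)
Total deductions = $309.27 + $138.73 + $956.79 + $8.39 + $16.79 + $62.99 = $1,492.96
Net pay = $4,418.10 − $1,492.96 = $2,925.14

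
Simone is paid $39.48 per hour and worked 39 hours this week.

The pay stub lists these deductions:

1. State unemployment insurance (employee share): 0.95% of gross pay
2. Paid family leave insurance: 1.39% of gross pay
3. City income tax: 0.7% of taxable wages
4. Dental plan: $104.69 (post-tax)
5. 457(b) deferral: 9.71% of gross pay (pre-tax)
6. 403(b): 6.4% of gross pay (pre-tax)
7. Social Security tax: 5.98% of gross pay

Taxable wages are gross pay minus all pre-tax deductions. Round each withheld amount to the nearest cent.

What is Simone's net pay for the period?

$1049.83

Gross pay: 39 × $39.48 = $1539.72
457(b) deferral: $1539.72 × 0.0971 = $149.51
403(b): $1539.72 × 0.064 = $98.54
Pre-tax total = $149.51 + $98.54 = $248.05
Taxable wages = $1539.72 − $248.05 = $1291.67
City income tax: $1291.67 × 0.007 = $9.04
State unemployment insurance (employee share): $1539.72 × 0.0095 = $14.63
Social Security tax: $1539.72 × 0.0598 = $92.08
Paid family leave insurance: $1539.72 × 0.0139 = $21.40
Dental plan: $104.69
Total deductions = $149.51 + $98.54 + $9.04 + $14.63 + $92.08 + $21.40 + $104.69 = $489.89
Net pay = $1539.72 − $489.89 = $1049.83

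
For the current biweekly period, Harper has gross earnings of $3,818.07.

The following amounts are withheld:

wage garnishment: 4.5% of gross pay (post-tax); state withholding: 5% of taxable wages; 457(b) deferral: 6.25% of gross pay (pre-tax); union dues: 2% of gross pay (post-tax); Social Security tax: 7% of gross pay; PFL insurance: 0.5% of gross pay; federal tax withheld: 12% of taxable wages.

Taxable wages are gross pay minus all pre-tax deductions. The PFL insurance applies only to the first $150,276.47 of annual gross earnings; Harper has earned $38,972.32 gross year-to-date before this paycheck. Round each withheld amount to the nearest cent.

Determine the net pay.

457(b) deferral: $3,818.07 × 0.0625 = $238.63
Taxable wages = $3,818.07 − $238.63 = $3,579.44
State withholding: $3,579.44 × 0.05 = $178.97
Federal tax withheld: $3,579.44 × 0.12 = $429.53
Social Security tax: $3,818.07 × 0.07 = $267.26
PFL insurance: cap not yet reached, full $3,818.07 is subject → $3,818.07 × 0.005 = $19.09
Wage garnishment: $3,818.07 × 0.045 = $171.81
Union dues: $3,818.07 × 0.02 = $76.36
Total deductions = $238.63 + $178.97 + $429.53 + $267.26 + $19.09 + $171.81 + $76.36 = $1,381.65
Net pay = $3,818.07 − $1,381.65 = $2,436.42

$2,436.42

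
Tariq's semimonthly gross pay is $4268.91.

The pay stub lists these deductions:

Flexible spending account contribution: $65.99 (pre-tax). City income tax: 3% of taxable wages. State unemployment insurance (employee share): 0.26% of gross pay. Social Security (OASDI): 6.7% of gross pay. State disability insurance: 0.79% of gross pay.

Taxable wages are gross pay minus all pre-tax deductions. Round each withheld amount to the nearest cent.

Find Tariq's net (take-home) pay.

$3745.99

Flexible spending account contribution: $65.99
Taxable wages = $4268.91 − $65.99 = $4202.92
City income tax: $4202.92 × 0.03 = $126.09
State disability insurance: $4268.91 × 0.0079 = $33.72
Social Security (OASDI): $4268.91 × 0.067 = $286.02
State unemployment insurance (employee share): $4268.91 × 0.0026 = $11.10
Total deductions = $65.99 + $126.09 + $33.72 + $286.02 + $11.10 = $522.92
Net pay = $4268.91 − $522.92 = $3745.99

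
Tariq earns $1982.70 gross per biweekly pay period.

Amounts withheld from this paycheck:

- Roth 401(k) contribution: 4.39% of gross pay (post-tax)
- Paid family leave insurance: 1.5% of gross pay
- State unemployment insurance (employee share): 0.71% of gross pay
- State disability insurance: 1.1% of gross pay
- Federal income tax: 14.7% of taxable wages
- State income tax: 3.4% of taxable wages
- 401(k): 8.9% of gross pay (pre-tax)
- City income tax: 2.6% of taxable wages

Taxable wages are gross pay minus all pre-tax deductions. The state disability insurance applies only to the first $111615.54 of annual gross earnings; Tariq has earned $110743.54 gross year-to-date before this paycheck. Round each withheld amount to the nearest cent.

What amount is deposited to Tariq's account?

401(k): $1982.70 × 0.089 = $176.46
Taxable wages = $1982.70 − $176.46 = $1806.24
Federal income tax: $1806.24 × 0.147 = $265.52
City income tax: $1806.24 × 0.026 = $46.96
State income tax: $1806.24 × 0.034 = $61.41
Paid family leave insurance: $1982.70 × 0.015 = $29.74
State disability insurance: only $111615.54 − $110743.54 = $872.00 of this check is subject → $872.00 × 0.011 = $9.59
State unemployment insurance (employee share): $1982.70 × 0.0071 = $14.08
Roth 401(k) contribution: $1982.70 × 0.0439 = $87.04
Total deductions = $176.46 + $265.52 + $46.96 + $61.41 + $29.74 + $9.59 + $14.08 + $87.04 = $690.80
Net pay = $1982.70 − $690.80 = $1291.90

$1291.90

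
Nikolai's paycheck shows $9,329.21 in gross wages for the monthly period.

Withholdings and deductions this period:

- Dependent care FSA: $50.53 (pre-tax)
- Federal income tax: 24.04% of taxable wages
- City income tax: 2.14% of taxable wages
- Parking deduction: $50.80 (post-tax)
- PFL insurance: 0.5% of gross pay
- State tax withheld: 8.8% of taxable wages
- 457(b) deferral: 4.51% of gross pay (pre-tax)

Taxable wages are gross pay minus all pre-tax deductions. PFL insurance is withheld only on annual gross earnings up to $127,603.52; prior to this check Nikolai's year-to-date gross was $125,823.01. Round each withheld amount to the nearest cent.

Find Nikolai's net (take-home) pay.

$5,699.72

Dependent care FSA: $50.53
457(b) deferral: $9,329.21 × 0.0451 = $420.75
Pre-tax total = $50.53 + $420.75 = $471.28
Taxable wages = $9,329.21 − $471.28 = $8,857.93
Federal income tax: $8,857.93 × 0.2404 = $2,129.45
State tax withheld: $8,857.93 × 0.088 = $779.50
City income tax: $8,857.93 × 0.0214 = $189.56
PFL insurance: only $127,603.52 − $125,823.01 = $1,780.51 of this check is subject → $1,780.51 × 0.005 = $8.90
Parking deduction: $50.80
Total deductions = $50.53 + $420.75 + $2,129.45 + $779.50 + $189.56 + $8.90 + $50.80 = $3,629.49
Net pay = $9,329.21 − $3,629.49 = $5,699.72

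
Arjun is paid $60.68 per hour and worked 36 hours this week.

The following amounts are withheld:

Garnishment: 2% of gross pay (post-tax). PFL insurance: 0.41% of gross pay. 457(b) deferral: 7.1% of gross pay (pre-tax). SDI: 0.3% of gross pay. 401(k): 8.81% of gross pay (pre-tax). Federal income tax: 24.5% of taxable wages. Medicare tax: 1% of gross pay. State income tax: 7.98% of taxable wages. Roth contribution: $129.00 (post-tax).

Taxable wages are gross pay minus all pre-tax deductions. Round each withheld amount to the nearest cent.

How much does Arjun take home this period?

Gross pay: 36 × $60.68 = $2,184.48
457(b) deferral: $2,184.48 × 0.071 = $155.10
401(k): $2,184.48 × 0.0881 = $192.45
Pre-tax total = $155.10 + $192.45 = $347.55
Taxable wages = $2,184.48 − $347.55 = $1,836.93
State income tax: $1,836.93 × 0.0798 = $146.59
Federal income tax: $1,836.93 × 0.245 = $450.05
PFL insurance: $2,184.48 × 0.0041 = $8.96
Medicare tax: $2,184.48 × 0.01 = $21.84
SDI: $2,184.48 × 0.003 = $6.55
Roth contribution: $129.00
Garnishment: $2,184.48 × 0.02 = $43.69
Total deductions = $155.10 + $192.45 + $146.59 + $450.05 + $8.96 + $21.84 + $6.55 + $129.00 + $43.69 = $1,154.23
Net pay = $2,184.48 − $1,154.23 = $1,030.25

$1,030.25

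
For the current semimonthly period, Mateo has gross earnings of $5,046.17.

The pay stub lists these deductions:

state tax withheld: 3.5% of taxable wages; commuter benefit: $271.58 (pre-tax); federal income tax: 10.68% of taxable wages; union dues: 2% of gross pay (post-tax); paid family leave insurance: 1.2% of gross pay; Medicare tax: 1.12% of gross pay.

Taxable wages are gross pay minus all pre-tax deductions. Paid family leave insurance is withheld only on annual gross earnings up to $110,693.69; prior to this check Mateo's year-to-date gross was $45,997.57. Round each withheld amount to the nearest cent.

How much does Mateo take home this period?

$3,879.56

Commuter benefit: $271.58
Taxable wages = $5,046.17 − $271.58 = $4,774.59
State tax withheld: $4,774.59 × 0.035 = $167.11
Federal income tax: $4,774.59 × 0.1068 = $509.93
Medicare tax: $5,046.17 × 0.0112 = $56.52
Paid family leave insurance: cap not yet reached, full $5,046.17 is subject → $5,046.17 × 0.012 = $60.55
Union dues: $5,046.17 × 0.02 = $100.92
Total deductions = $271.58 + $167.11 + $509.93 + $56.52 + $60.55 + $100.92 = $1,166.61
Net pay = $5,046.17 − $1,166.61 = $3,879.56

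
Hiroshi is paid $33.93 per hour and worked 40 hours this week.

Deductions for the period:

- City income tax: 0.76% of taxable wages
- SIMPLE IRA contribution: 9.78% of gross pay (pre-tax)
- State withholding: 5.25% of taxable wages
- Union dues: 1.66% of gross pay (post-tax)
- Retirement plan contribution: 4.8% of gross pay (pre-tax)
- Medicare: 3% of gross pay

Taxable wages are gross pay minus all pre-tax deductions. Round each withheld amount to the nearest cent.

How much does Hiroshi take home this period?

Gross pay: 40 × $33.93 = $1357.20
SIMPLE IRA contribution: $1357.20 × 0.0978 = $132.73
Retirement plan contribution: $1357.20 × 0.048 = $65.15
Pre-tax total = $132.73 + $65.15 = $197.88
Taxable wages = $1357.20 − $197.88 = $1159.32
State withholding: $1159.32 × 0.0525 = $60.86
City income tax: $1159.32 × 0.0076 = $8.81
Medicare: $1357.20 × 0.03 = $40.72
Union dues: $1357.20 × 0.0166 = $22.53
Total deductions = $132.73 + $65.15 + $60.86 + $8.81 + $40.72 + $22.53 = $330.80
Net pay = $1357.20 − $330.80 = $1026.40

$1026.40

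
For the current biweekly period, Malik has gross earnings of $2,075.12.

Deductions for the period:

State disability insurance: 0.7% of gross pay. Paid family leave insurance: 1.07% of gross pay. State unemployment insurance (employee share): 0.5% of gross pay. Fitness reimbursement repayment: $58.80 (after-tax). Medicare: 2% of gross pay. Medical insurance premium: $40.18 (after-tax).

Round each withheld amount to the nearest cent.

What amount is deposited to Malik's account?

State disability insurance: $2,075.12 × 0.007 = $14.53
State unemployment insurance (employee share): $2,075.12 × 0.005 = $10.38
Paid family leave insurance: $2,075.12 × 0.0107 = $22.20
Medicare: $2,075.12 × 0.02 = $41.50
Fitness reimbursement repayment: $58.80
Medical insurance premium: $40.18
Total deductions = $14.53 + $10.38 + $22.20 + $41.50 + $58.80 + $40.18 = $187.59
Net pay = $2,075.12 − $187.59 = $1,887.53

$1,887.53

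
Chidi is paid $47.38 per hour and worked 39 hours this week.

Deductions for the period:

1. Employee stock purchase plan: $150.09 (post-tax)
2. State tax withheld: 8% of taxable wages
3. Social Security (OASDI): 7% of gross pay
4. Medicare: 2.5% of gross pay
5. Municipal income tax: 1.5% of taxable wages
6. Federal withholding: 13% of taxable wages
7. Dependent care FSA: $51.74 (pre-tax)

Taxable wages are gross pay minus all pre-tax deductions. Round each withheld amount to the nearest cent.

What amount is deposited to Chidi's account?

$1066.32

Gross pay: 39 × $47.38 = $1847.82
Dependent care FSA: $51.74
Taxable wages = $1847.82 − $51.74 = $1796.08
State tax withheld: $1796.08 × 0.08 = $143.69
Federal withholding: $1796.08 × 0.13 = $233.49
Municipal income tax: $1796.08 × 0.015 = $26.94
Medicare: $1847.82 × 0.025 = $46.20
Social Security (OASDI): $1847.82 × 0.07 = $129.35
Employee stock purchase plan: $150.09
Total deductions = $51.74 + $143.69 + $233.49 + $26.94 + $46.20 + $129.35 + $150.09 = $781.50
Net pay = $1847.82 − $781.50 = $1066.32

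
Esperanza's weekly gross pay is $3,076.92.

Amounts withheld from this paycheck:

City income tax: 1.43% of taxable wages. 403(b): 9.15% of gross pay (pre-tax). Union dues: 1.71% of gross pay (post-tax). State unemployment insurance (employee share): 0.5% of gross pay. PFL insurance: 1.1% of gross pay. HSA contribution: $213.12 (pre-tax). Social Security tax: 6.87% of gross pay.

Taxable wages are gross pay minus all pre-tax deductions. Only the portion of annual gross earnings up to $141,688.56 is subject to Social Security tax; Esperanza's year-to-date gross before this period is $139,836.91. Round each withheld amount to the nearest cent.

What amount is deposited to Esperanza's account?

$2,316.27

403(b): $3,076.92 × 0.0915 = $281.54
HSA contribution: $213.12
Pre-tax total = $281.54 + $213.12 = $494.66
Taxable wages = $3,076.92 − $494.66 = $2,582.26
City income tax: $2,582.26 × 0.0143 = $36.93
Social Security tax: only $141,688.56 − $139,836.91 = $1,851.65 of this check is subject → $1,851.65 × 0.0687 = $127.21
PFL insurance: $3,076.92 × 0.011 = $33.85
State unemployment insurance (employee share): $3,076.92 × 0.005 = $15.38
Union dues: $3,076.92 × 0.0171 = $52.62
Total deductions = $281.54 + $213.12 + $36.93 + $127.21 + $33.85 + $15.38 + $52.62 = $760.65
Net pay = $3,076.92 − $760.65 = $2,316.27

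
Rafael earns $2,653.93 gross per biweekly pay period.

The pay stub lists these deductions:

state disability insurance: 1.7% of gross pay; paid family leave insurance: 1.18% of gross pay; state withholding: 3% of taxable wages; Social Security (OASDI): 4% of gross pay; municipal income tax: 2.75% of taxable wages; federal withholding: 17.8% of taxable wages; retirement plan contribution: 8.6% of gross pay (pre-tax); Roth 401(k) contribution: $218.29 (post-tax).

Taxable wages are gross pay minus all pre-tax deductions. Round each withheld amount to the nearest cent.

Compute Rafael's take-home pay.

Retirement plan contribution: $2,653.93 × 0.086 = $228.24
Taxable wages = $2,653.93 − $228.24 = $2,425.69
Municipal income tax: $2,425.69 × 0.0275 = $66.71
State withholding: $2,425.69 × 0.03 = $72.77
Federal withholding: $2,425.69 × 0.178 = $431.77
Paid family leave insurance: $2,653.93 × 0.0118 = $31.32
State disability insurance: $2,653.93 × 0.017 = $45.12
Social Security (OASDI): $2,653.93 × 0.04 = $106.16
Roth 401(k) contribution: $218.29
Total deductions = $228.24 + $66.71 + $72.77 + $431.77 + $31.32 + $45.12 + $106.16 + $218.29 = $1,200.38
Net pay = $2,653.93 − $1,200.38 = $1,453.55

$1,453.55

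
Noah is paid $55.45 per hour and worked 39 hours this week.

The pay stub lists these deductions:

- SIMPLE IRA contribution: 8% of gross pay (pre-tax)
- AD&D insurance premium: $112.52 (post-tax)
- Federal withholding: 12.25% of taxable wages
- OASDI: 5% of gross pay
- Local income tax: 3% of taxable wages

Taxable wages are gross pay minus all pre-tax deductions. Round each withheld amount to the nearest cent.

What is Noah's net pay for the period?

Gross pay: 39 × $55.45 = $2,162.55
SIMPLE IRA contribution: $2,162.55 × 0.08 = $173.00
Taxable wages = $2,162.55 − $173.00 = $1,989.55
Local income tax: $1,989.55 × 0.03 = $59.69
Federal withholding: $1,989.55 × 0.1225 = $243.72
OASDI: $2,162.55 × 0.05 = $108.13
AD&D insurance premium: $112.52
Total deductions = $173.00 + $59.69 + $243.72 + $108.13 + $112.52 = $697.06
Net pay = $2,162.55 − $697.06 = $1,465.49

$1,465.49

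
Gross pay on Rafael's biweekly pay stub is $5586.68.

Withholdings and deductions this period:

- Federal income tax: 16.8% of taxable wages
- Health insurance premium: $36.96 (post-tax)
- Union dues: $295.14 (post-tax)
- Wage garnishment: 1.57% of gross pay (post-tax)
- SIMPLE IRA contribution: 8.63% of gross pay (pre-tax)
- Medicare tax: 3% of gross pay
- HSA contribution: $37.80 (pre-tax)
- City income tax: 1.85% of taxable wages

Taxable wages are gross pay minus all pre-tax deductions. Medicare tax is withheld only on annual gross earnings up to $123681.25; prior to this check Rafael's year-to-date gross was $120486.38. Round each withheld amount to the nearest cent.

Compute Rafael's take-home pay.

$3606.15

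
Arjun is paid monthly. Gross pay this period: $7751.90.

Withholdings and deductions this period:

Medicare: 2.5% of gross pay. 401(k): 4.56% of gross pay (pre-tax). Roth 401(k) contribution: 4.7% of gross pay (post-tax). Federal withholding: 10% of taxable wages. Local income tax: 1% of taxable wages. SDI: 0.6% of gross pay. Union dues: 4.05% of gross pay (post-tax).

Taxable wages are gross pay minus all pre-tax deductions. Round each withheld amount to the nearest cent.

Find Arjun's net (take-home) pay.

$5665.99

401(k): $7751.90 × 0.0456 = $353.49
Taxable wages = $7751.90 − $353.49 = $7398.41
Federal withholding: $7398.41 × 0.1 = $739.84
Local income tax: $7398.41 × 0.01 = $73.98
Medicare: $7751.90 × 0.025 = $193.80
SDI: $7751.90 × 0.006 = $46.51
Union dues: $7751.90 × 0.0405 = $313.95
Roth 401(k) contribution: $7751.90 × 0.047 = $364.34
Total deductions = $353.49 + $739.84 + $73.98 + $193.80 + $46.51 + $313.95 + $364.34 = $2085.91
Net pay = $7751.90 − $2085.91 = $5665.99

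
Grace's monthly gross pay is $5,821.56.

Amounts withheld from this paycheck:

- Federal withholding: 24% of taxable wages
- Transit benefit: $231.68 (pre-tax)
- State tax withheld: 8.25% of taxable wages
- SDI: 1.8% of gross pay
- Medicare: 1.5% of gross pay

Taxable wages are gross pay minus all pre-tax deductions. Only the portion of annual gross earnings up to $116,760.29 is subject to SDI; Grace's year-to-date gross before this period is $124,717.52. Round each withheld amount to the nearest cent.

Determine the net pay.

$3,699.82

Transit benefit: $231.68
Taxable wages = $5,821.56 − $231.68 = $5,589.88
Federal withholding: $5,589.88 × 0.24 = $1,341.57
State tax withheld: $5,589.88 × 0.0825 = $461.17
Medicare: $5,821.56 × 0.015 = $87.32
SDI: annual cap $116,760.29 already reached (YTD $124,717.52), so $0.00
Total deductions = $231.68 + $1,341.57 + $461.17 + $87.32 + $0.00 = $2,121.74
Net pay = $5,821.56 − $2,121.74 = $3,699.82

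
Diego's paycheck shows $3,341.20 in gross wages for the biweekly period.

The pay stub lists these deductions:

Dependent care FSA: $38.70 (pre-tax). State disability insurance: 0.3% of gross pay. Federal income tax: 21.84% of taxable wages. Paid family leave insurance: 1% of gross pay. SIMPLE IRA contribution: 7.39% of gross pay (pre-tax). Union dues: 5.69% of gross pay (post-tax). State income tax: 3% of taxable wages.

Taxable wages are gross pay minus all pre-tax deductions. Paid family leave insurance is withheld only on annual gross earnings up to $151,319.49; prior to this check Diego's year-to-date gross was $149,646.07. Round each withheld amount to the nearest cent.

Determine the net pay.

$2,079.72

SIMPLE IRA contribution: $3,341.20 × 0.0739 = $246.91
Dependent care FSA: $38.70
Pre-tax total = $246.91 + $38.70 = $285.61
Taxable wages = $3,341.20 − $285.61 = $3,055.59
Federal income tax: $3,055.59 × 0.2184 = $667.34
State income tax: $3,055.59 × 0.03 = $91.67
Paid family leave insurance: only $151,319.49 − $149,646.07 = $1,673.42 of this check is subject → $1,673.42 × 0.01 = $16.73
State disability insurance: $3,341.20 × 0.003 = $10.02
Union dues: $3,341.20 × 0.0569 = $190.11
Total deductions = $246.91 + $38.70 + $667.34 + $91.67 + $16.73 + $10.02 + $190.11 = $1,261.48
Net pay = $3,341.20 − $1,261.48 = $2,079.72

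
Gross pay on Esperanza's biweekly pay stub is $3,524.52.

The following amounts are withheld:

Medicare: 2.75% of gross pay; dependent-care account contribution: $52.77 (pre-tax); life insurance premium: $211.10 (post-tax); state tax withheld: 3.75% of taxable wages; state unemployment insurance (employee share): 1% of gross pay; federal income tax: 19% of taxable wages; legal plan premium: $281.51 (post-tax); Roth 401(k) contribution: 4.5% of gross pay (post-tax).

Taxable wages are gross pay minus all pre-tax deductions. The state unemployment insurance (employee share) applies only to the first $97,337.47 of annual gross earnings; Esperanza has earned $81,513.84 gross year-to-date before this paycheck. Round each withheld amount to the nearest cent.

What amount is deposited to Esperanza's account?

$1,898.55

Dependent-care account contribution: $52.77
Taxable wages = $3,524.52 − $52.77 = $3,471.75
State tax withheld: $3,471.75 × 0.0375 = $130.19
Federal income tax: $3,471.75 × 0.19 = $659.63
Medicare: $3,524.52 × 0.0275 = $96.92
State unemployment insurance (employee share): cap not yet reached, full $3,524.52 is subject → $3,524.52 × 0.01 = $35.25
Life insurance premium: $211.10
Roth 401(k) contribution: $3,524.52 × 0.045 = $158.60
Legal plan premium: $281.51
Total deductions = $52.77 + $130.19 + $659.63 + $96.92 + $35.25 + $211.10 + $158.60 + $281.51 = $1,625.97
Net pay = $3,524.52 − $1,625.97 = $1,898.55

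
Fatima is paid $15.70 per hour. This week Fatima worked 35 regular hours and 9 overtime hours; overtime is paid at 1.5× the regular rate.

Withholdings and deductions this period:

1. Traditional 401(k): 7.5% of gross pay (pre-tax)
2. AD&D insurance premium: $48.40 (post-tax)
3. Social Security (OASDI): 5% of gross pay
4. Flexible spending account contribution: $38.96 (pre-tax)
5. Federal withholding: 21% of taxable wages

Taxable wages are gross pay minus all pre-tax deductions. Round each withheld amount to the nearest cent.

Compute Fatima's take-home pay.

$439.18

Regular pay: 35 × $15.70 = $549.50
Overtime pay: 9 × $15.70 × 1.5 = $211.95
Gross pay = $549.50 + $211.95 = $761.45
Flexible spending account contribution: $38.96
Traditional 401(k): $761.45 × 0.075 = $57.11
Pre-tax total = $38.96 + $57.11 = $96.07
Taxable wages = $761.45 − $96.07 = $665.38
Federal withholding: $665.38 × 0.21 = $139.73
Social Security (OASDI): $761.45 × 0.05 = $38.07
AD&D insurance premium: $48.40
Total deductions = $38.96 + $57.11 + $139.73 + $38.07 + $48.40 = $322.27
Net pay = $761.45 − $322.27 = $439.18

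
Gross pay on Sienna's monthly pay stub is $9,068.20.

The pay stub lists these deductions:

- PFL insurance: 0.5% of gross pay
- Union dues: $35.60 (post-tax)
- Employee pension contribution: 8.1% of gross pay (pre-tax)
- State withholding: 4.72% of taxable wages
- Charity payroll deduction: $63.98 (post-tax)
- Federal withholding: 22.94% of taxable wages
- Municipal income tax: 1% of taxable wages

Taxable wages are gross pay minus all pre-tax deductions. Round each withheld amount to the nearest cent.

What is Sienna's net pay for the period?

Employee pension contribution: $9,068.20 × 0.081 = $734.52
Taxable wages = $9,068.20 − $734.52 = $8,333.68
Municipal income tax: $8,333.68 × 0.01 = $83.34
State withholding: $8,333.68 × 0.0472 = $393.35
Federal withholding: $8,333.68 × 0.2294 = $1,911.75
PFL insurance: $9,068.20 × 0.005 = $45.34
Union dues: $35.60
Charity payroll deduction: $63.98
Total deductions = $734.52 + $83.34 + $393.35 + $1,911.75 + $45.34 + $35.60 + $63.98 = $3,267.88
Net pay = $9,068.20 − $3,267.88 = $5,800.32

$5,800.32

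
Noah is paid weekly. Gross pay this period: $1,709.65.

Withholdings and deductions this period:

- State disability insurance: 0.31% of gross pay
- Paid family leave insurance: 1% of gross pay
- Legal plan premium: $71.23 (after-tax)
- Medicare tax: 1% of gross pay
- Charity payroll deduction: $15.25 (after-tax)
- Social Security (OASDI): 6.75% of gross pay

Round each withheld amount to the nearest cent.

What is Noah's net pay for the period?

Social Security (OASDI): $1,709.65 × 0.0675 = $115.40
Paid family leave insurance: $1,709.65 × 0.01 = $17.10
State disability insurance: $1,709.65 × 0.0031 = $5.30
Medicare tax: $1,709.65 × 0.01 = $17.10
Charity payroll deduction: $15.25
Legal plan premium: $71.23
Total deductions = $115.40 + $17.10 + $5.30 + $17.10 + $15.25 + $71.23 = $241.38
Net pay = $1,709.65 − $241.38 = $1,468.27

$1,468.27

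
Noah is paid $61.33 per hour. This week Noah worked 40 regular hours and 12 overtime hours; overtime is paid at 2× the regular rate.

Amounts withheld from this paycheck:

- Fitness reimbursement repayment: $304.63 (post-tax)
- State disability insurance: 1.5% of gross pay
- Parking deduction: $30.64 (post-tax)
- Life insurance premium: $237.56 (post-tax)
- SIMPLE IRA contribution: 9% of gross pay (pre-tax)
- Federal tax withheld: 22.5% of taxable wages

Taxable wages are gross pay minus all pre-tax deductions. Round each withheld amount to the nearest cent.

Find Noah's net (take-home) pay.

Regular pay: 40 × $61.33 = $2,453.20
Overtime pay: 12 × $61.33 × 2 = $1,471.92
Gross pay = $2,453.20 + $1,471.92 = $3,925.12
SIMPLE IRA contribution: $3,925.12 × 0.09 = $353.26
Taxable wages = $3,925.12 − $353.26 = $3,571.86
Federal tax withheld: $3,571.86 × 0.225 = $803.67
State disability insurance: $3,925.12 × 0.015 = $58.88
Parking deduction: $30.64
Fitness reimbursement repayment: $304.63
Life insurance premium: $237.56
Total deductions = $353.26 + $803.67 + $58.88 + $30.64 + $304.63 + $237.56 = $1,788.64
Net pay = $3,925.12 − $1,788.64 = $2,136.48

$2,136.48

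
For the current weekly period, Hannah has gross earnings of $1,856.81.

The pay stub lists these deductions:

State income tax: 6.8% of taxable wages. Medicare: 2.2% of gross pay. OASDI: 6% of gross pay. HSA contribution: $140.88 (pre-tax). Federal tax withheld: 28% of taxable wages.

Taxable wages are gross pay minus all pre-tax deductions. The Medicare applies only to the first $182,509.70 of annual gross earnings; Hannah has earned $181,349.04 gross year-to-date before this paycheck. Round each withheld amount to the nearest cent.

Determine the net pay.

$981.85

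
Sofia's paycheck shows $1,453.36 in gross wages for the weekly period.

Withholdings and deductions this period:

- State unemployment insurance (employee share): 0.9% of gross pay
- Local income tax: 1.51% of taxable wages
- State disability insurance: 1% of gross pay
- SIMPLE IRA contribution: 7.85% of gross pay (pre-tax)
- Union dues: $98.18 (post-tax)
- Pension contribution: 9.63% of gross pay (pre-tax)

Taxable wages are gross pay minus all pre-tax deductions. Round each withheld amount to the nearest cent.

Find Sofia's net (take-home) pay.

$1,055.41

SIMPLE IRA contribution: $1,453.36 × 0.0785 = $114.09
Pension contribution: $1,453.36 × 0.0963 = $139.96
Pre-tax total = $114.09 + $139.96 = $254.05
Taxable wages = $1,453.36 − $254.05 = $1,199.31
Local income tax: $1,199.31 × 0.0151 = $18.11
State disability insurance: $1,453.36 × 0.01 = $14.53
State unemployment insurance (employee share): $1,453.36 × 0.009 = $13.08
Union dues: $98.18
Total deductions = $114.09 + $139.96 + $18.11 + $14.53 + $13.08 + $98.18 = $397.95
Net pay = $1,453.36 − $397.95 = $1,055.41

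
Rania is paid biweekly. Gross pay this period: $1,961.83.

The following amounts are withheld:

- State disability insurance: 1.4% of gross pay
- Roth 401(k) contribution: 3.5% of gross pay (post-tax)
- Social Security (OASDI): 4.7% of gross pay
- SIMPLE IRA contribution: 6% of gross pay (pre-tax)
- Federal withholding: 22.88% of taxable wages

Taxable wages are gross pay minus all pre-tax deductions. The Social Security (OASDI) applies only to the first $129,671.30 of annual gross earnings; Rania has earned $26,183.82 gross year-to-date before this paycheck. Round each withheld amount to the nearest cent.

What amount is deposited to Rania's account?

$1,233.85

SIMPLE IRA contribution: $1,961.83 × 0.06 = $117.71
Taxable wages = $1,961.83 − $117.71 = $1,844.12
Federal withholding: $1,844.12 × 0.2288 = $421.93
State disability insurance: $1,961.83 × 0.014 = $27.47
Social Security (OASDI): cap not yet reached, full $1,961.83 is subject → $1,961.83 × 0.047 = $92.21
Roth 401(k) contribution: $1,961.83 × 0.035 = $68.66
Total deductions = $117.71 + $421.93 + $27.47 + $92.21 + $68.66 = $727.98
Net pay = $1,961.83 − $727.98 = $1,233.85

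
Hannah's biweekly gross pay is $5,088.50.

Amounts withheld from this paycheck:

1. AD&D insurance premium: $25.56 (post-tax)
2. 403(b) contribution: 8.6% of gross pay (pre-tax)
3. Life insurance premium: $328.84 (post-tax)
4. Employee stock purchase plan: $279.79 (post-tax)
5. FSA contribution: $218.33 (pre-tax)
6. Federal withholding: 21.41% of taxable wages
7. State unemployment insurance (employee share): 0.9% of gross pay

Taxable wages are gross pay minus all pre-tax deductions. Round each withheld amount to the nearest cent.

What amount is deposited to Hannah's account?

403(b) contribution: $5,088.50 × 0.086 = $437.61
FSA contribution: $218.33
Pre-tax total = $437.61 + $218.33 = $655.94
Taxable wages = $5,088.50 − $655.94 = $4,432.56
Federal withholding: $4,432.56 × 0.2141 = $949.01
State unemployment insurance (employee share): $5,088.50 × 0.009 = $45.80
Employee stock purchase plan: $279.79
AD&D insurance premium: $25.56
Life insurance premium: $328.84
Total deductions = $437.61 + $218.33 + $949.01 + $45.80 + $279.79 + $25.56 + $328.84 = $2,284.94
Net pay = $5,088.50 − $2,284.94 = $2,803.56

$2,803.56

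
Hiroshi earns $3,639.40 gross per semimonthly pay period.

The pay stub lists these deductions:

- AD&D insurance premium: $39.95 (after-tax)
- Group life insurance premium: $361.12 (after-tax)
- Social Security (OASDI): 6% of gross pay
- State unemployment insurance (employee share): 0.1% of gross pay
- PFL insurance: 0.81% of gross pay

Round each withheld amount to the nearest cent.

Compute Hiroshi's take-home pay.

State unemployment insurance (employee share): $3,639.40 × 0.001 = $3.64
PFL insurance: $3,639.40 × 0.0081 = $29.48
Social Security (OASDI): $3,639.40 × 0.06 = $218.36
AD&D insurance premium: $39.95
Group life insurance premium: $361.12
Total deductions = $3.64 + $29.48 + $218.36 + $39.95 + $361.12 = $652.55
Net pay = $3,639.40 − $652.55 = $2,986.85

$2,986.85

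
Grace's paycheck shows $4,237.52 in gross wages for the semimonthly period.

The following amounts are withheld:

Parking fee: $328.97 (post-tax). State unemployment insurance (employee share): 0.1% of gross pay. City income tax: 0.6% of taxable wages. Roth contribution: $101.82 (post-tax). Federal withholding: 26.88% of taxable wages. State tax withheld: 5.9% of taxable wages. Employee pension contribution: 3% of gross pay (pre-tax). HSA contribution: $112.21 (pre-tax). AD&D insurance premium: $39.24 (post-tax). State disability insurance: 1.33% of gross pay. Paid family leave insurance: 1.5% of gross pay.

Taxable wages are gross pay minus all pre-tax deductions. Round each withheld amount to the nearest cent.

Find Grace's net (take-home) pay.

HSA contribution: $112.21
Employee pension contribution: $4,237.52 × 0.03 = $127.13
Pre-tax total = $112.21 + $127.13 = $239.34
Taxable wages = $4,237.52 − $239.34 = $3,998.18
Federal withholding: $3,998.18 × 0.2688 = $1,074.71
State tax withheld: $3,998.18 × 0.059 = $235.89
City income tax: $3,998.18 × 0.006 = $23.99
State disability insurance: $4,237.52 × 0.0133 = $56.36
State unemployment insurance (employee share): $4,237.52 × 0.001 = $4.24
Paid family leave insurance: $4,237.52 × 0.015 = $63.56
Parking fee: $328.97
Roth contribution: $101.82
AD&D insurance premium: $39.24
Total deductions = $112.21 + $127.13 + $1,074.71 + $235.89 + $23.99 + $56.36 + $4.24 + $63.56 + $328.97 + $101.82 + $39.24 = $2,168.12
Net pay = $4,237.52 − $2,168.12 = $2,069.40

$2,069.40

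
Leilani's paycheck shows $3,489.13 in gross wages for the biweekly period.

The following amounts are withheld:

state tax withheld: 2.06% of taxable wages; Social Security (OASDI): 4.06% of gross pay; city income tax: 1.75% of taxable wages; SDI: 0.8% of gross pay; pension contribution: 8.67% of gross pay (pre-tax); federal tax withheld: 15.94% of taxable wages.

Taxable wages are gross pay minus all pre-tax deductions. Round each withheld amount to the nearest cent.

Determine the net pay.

Pension contribution: $3,489.13 × 0.0867 = $302.51
Taxable wages = $3,489.13 − $302.51 = $3,186.62
Federal tax withheld: $3,186.62 × 0.1594 = $507.95
City income tax: $3,186.62 × 0.0175 = $55.77
State tax withheld: $3,186.62 × 0.0206 = $65.64
Social Security (OASDI): $3,489.13 × 0.0406 = $141.66
SDI: $3,489.13 × 0.008 = $27.91
Total deductions = $302.51 + $507.95 + $55.77 + $65.64 + $141.66 + $27.91 = $1,101.44
Net pay = $3,489.13 − $1,101.44 = $2,387.69

$2,387.69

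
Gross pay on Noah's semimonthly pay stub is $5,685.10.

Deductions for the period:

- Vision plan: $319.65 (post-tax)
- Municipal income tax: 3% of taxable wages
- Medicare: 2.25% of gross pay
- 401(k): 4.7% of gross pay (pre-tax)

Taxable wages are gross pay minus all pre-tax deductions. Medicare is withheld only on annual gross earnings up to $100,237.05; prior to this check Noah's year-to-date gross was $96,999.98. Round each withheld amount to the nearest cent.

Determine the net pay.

401(k): $5,685.10 × 0.047 = $267.20
Taxable wages = $5,685.10 − $267.20 = $5,417.90
Municipal income tax: $5,417.90 × 0.03 = $162.54
Medicare: only $100,237.05 − $96,999.98 = $3,237.07 of this check is subject → $3,237.07 × 0.0225 = $72.83
Vision plan: $319.65
Total deductions = $267.20 + $162.54 + $72.83 + $319.65 = $822.22
Net pay = $5,685.10 − $822.22 = $4,862.88

$4,862.88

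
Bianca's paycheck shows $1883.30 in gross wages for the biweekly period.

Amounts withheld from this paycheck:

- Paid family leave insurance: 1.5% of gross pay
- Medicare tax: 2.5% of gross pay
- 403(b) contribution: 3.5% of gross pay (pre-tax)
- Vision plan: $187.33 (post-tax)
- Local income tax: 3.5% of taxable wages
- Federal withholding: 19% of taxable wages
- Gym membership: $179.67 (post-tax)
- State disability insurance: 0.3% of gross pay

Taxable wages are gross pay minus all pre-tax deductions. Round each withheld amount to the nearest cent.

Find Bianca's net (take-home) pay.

$960.49

403(b) contribution: $1883.30 × 0.035 = $65.92
Taxable wages = $1883.30 − $65.92 = $1817.38
Local income tax: $1817.38 × 0.035 = $63.61
Federal withholding: $1817.38 × 0.19 = $345.30
State disability insurance: $1883.30 × 0.003 = $5.65
Medicare tax: $1883.30 × 0.025 = $47.08
Paid family leave insurance: $1883.30 × 0.015 = $28.25
Gym membership: $179.67
Vision plan: $187.33
Total deductions = $65.92 + $63.61 + $345.30 + $5.65 + $47.08 + $28.25 + $179.67 + $187.33 = $922.81
Net pay = $1883.30 − $922.81 = $960.49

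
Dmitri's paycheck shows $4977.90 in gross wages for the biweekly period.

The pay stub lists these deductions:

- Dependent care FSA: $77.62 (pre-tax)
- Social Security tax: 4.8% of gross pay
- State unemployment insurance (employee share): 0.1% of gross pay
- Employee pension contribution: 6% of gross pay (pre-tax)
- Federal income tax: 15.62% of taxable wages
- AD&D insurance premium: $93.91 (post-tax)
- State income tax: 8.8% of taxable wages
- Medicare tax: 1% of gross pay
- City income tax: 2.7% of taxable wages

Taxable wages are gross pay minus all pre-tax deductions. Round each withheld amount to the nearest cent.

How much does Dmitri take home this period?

Dependent care FSA: $77.62
Employee pension contribution: $4977.90 × 0.06 = $298.67
Pre-tax total = $77.62 + $298.67 = $376.29
Taxable wages = $4977.90 − $376.29 = $4601.61
City income tax: $4601.61 × 0.027 = $124.24
State income tax: $4601.61 × 0.088 = $404.94
Federal income tax: $4601.61 × 0.1562 = $718.77
State unemployment insurance (employee share): $4977.90 × 0.001 = $4.98
Social Security tax: $4977.90 × 0.048 = $238.94
Medicare tax: $4977.90 × 0.01 = $49.78
AD&D insurance premium: $93.91
Total deductions = $77.62 + $298.67 + $124.24 + $404.94 + $718.77 + $4.98 + $238.94 + $49.78 + $93.91 = $2011.85
Net pay = $4977.90 − $2011.85 = $2966.05

$2966.05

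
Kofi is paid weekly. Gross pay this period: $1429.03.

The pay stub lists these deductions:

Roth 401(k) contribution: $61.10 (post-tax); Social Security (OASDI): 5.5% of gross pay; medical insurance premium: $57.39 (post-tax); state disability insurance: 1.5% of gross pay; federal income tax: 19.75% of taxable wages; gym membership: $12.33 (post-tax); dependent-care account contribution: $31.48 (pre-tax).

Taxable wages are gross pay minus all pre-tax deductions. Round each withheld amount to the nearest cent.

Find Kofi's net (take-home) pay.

$890.67

Dependent-care account contribution: $31.48
Taxable wages = $1429.03 − $31.48 = $1397.55
Federal income tax: $1397.55 × 0.1975 = $276.02
State disability insurance: $1429.03 × 0.015 = $21.44
Social Security (OASDI): $1429.03 × 0.055 = $78.60
Medical insurance premium: $57.39
Gym membership: $12.33
Roth 401(k) contribution: $61.10
Total deductions = $31.48 + $276.02 + $21.44 + $78.60 + $57.39 + $12.33 + $61.10 = $538.36
Net pay = $1429.03 − $538.36 = $890.67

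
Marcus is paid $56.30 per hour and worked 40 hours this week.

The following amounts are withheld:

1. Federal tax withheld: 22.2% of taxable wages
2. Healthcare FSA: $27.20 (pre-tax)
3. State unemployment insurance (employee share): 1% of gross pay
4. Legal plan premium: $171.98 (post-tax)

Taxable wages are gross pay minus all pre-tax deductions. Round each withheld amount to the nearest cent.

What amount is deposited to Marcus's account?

$1,536.39

Gross pay: 40 × $56.30 = $2,252.00
Healthcare FSA: $27.20
Taxable wages = $2,252.00 − $27.20 = $2,224.80
Federal tax withheld: $2,224.80 × 0.222 = $493.91
State unemployment insurance (employee share): $2,252.00 × 0.01 = $22.52
Legal plan premium: $171.98
Total deductions = $27.20 + $493.91 + $22.52 + $171.98 = $715.61
Net pay = $2,252.00 − $715.61 = $1,536.39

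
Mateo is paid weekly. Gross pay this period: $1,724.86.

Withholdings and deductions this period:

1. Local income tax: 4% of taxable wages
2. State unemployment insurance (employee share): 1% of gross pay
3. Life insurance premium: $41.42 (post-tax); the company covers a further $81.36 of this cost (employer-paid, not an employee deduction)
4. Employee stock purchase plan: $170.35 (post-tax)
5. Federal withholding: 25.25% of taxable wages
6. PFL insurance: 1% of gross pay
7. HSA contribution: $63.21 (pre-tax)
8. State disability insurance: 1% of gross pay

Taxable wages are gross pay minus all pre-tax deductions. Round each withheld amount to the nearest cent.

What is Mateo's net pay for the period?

HSA contribution: $63.21
Taxable wages = $1,724.86 − $63.21 = $1,661.65
Local income tax: $1,661.65 × 0.04 = $66.47
Federal withholding: $1,661.65 × 0.2525 = $419.57
PFL insurance: $1,724.86 × 0.01 = $17.25
State unemployment insurance (employee share): $1,724.86 × 0.01 = $17.25
State disability insurance: $1,724.86 × 0.01 = $17.25
Employee stock purchase plan: $170.35
Life insurance premium: $41.42
(Employer's $81.36 toward life insurance premium is not withheld from the employee.)
Total deductions = $63.21 + $66.47 + $419.57 + $17.25 + $17.25 + $17.25 + $170.35 + $41.42 = $812.77
Net pay = $1,724.86 − $812.77 = $912.09

$912.09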